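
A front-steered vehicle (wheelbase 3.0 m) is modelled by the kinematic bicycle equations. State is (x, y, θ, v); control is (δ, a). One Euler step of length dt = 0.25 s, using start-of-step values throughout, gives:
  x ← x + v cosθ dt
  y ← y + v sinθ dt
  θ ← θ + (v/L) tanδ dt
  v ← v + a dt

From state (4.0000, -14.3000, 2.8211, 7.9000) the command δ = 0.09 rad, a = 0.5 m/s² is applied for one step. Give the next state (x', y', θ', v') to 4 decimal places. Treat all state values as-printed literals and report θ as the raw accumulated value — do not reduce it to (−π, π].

x' = 4.0000 + 7.9000·cos(2.8211)·0.25 = 2.1256
y' = -14.3000 + 7.9000·sin(2.8211)·0.25 = -13.6778
θ' = 2.8211 + (7.9000/3.0)·tan(0.09)·0.25 = 2.8805
v' = 7.9000 + 0.5000·0.25 = 8.0250

(2.1256, -13.6778, 2.8805, 8.0250)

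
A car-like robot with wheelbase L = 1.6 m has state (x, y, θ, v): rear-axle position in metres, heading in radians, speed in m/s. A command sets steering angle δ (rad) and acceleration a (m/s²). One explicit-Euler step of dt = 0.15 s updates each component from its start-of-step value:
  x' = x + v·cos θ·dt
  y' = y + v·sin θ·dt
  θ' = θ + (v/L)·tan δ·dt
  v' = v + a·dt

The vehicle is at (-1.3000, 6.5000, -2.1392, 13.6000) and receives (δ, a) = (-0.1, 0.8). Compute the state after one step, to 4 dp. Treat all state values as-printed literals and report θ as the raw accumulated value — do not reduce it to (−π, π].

x' = -1.3000 + 13.6000·cos(-2.1392)·0.15 = -2.3981
y' = 6.5000 + 13.6000·sin(-2.1392)·0.15 = 4.7808
θ' = -2.1392 + (13.6000/1.6)·tan(-0.1)·0.15 = -2.2671
v' = 13.6000 + 0.8000·0.15 = 13.7200

(-2.3981, 4.7808, -2.2671, 13.7200)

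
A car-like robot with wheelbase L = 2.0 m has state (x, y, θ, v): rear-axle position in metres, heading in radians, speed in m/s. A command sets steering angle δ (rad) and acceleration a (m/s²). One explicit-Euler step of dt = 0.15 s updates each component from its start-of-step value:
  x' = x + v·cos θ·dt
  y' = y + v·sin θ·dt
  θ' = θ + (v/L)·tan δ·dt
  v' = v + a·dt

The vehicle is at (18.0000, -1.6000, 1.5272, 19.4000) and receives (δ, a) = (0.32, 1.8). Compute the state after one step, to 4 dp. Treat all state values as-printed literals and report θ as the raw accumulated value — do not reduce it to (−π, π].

x' = 18.0000 + 19.4000·cos(1.5272)·0.15 = 18.1268
y' = -1.6000 + 19.4000·sin(1.5272)·0.15 = 1.3072
θ' = 1.5272 + (19.4000/2.0)·tan(0.32)·0.15 = 2.0094
v' = 19.4000 + 1.8000·0.15 = 19.6700

(18.1268, 1.3072, 2.0094, 19.6700)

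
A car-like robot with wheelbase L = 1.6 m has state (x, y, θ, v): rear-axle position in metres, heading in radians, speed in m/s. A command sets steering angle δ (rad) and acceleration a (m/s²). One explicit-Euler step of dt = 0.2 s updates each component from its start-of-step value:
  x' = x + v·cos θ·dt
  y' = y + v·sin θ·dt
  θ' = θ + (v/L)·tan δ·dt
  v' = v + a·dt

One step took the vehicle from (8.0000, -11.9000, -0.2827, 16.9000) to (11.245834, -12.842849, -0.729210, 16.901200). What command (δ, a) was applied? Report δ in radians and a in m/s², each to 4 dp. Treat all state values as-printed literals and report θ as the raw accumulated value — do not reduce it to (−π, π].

a = (v'−v)/dt = (0.001200)/0.2 = 0.0060
Δθ = θ'−θ = -0.446510;  (v·dt/L) = 16.9000·0.2/1.6 = 2.112500
tan δ = Δθ·L/(v·dt) = -0.211366  →  δ = -0.2083

δ = -0.2083, a = 0.0060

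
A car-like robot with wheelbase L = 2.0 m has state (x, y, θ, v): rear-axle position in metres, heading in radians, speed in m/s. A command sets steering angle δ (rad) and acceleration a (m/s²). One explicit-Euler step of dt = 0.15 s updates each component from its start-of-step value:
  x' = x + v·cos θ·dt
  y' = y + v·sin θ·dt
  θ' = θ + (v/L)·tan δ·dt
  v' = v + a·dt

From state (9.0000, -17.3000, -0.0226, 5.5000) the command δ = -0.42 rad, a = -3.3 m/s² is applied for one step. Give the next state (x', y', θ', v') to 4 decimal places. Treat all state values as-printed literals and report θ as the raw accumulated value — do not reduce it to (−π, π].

(9.8248, -17.3186, -0.2068, 5.0050)

x' = 9.0000 + 5.5000·cos(-0.0226)·0.15 = 9.8248
y' = -17.3000 + 5.5000·sin(-0.0226)·0.15 = -17.3186
θ' = -0.0226 + (5.5000/2.0)·tan(-0.42)·0.15 = -0.2068
v' = 5.5000 − 3.3000·0.15 = 5.0050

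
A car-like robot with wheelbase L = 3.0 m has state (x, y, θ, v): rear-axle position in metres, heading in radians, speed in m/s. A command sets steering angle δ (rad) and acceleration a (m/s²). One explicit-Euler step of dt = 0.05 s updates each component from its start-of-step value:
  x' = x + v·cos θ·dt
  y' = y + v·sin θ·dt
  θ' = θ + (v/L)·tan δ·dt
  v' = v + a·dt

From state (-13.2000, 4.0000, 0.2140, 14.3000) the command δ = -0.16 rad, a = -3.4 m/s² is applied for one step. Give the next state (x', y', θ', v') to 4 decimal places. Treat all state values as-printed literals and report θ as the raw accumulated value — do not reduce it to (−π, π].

x' = -13.2000 + 14.3000·cos(0.2140)·0.05 = -12.5013
y' = 4.0000 + 14.3000·sin(0.2140)·0.05 = 4.1518
θ' = 0.2140 + (14.3000/3.0)·tan(-0.16)·0.05 = 0.1755
v' = 14.3000 − 3.4000·0.05 = 14.1300

(-12.5013, 4.1518, 0.1755, 14.1300)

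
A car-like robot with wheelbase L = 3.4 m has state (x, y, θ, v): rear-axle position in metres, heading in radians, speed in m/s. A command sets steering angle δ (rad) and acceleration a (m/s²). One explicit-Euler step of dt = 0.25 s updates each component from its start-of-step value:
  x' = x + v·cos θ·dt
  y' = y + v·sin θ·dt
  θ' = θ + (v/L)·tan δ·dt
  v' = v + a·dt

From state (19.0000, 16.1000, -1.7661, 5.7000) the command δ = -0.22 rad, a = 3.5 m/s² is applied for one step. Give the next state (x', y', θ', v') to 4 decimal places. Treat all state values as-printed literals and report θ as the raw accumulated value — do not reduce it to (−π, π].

(18.7235, 14.7021, -1.8598, 6.5750)

x' = 19.0000 + 5.7000·cos(-1.7661)·0.25 = 18.7235
y' = 16.1000 + 5.7000·sin(-1.7661)·0.25 = 14.7021
θ' = -1.7661 + (5.7000/3.4)·tan(-0.22)·0.25 = -1.8598
v' = 5.7000 + 3.5000·0.25 = 6.5750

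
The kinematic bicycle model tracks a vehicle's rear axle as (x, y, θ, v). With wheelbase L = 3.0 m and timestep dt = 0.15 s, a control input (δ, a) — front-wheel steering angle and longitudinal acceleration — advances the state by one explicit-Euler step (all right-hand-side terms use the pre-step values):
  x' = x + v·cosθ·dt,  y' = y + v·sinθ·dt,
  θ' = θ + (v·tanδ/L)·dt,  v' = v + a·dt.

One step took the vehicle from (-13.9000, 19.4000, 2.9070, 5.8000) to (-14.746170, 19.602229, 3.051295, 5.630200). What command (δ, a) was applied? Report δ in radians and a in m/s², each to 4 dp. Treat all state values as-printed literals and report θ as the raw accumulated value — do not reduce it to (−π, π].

δ = 0.4617, a = -1.1320

a = (v'−v)/dt = (-0.169800)/0.15 = -1.1320
Δθ = θ'−θ = 0.144295;  (v·dt/L) = 5.8000·0.15/3.0 = 0.290000
tan δ = Δθ·L/(v·dt) = 0.497569  →  δ = 0.4617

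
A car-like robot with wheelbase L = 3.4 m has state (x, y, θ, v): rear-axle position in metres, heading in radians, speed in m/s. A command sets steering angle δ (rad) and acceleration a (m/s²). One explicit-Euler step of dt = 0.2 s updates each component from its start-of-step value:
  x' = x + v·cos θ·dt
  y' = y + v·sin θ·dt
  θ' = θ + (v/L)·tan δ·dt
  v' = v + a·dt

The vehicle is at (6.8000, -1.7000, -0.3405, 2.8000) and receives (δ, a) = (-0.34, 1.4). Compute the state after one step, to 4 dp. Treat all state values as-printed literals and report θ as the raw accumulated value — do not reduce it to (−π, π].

(7.3278, -1.8870, -0.3988, 3.0800)

x' = 6.8000 + 2.8000·cos(-0.3405)·0.2 = 7.3278
y' = -1.7000 + 2.8000·sin(-0.3405)·0.2 = -1.8870
θ' = -0.3405 + (2.8000/3.4)·tan(-0.34)·0.2 = -0.3988
v' = 2.8000 + 1.4000·0.2 = 3.0800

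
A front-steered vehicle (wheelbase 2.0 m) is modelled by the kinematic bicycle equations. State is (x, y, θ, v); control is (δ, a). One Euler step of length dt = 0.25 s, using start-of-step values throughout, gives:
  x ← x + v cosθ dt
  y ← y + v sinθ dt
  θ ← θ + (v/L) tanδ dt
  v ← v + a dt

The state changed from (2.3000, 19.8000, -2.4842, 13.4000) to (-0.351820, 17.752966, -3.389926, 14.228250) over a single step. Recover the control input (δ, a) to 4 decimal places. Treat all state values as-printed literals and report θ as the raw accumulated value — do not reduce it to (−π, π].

δ = -0.4957, a = 3.3130

a = (v'−v)/dt = (0.828250)/0.25 = 3.3130
Δθ = θ'−θ = -0.905726;  (v·dt/L) = 13.4000·0.25/2.0 = 1.675000
tan δ = Δθ·L/(v·dt) = -0.540732  →  δ = -0.4957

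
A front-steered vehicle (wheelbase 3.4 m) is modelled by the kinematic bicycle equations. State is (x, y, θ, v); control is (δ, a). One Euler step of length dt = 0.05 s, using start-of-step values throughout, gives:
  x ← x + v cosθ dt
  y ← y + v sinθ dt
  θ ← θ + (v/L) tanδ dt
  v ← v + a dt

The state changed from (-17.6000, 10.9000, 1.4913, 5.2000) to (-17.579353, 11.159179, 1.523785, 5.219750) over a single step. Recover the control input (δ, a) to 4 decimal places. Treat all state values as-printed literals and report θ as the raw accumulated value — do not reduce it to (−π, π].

δ = 0.4017, a = 0.3950

a = (v'−v)/dt = (0.019750)/0.05 = 0.3950
Δθ = θ'−θ = 0.032485;  (v·dt/L) = 5.2000·0.05/3.4 = 0.076471
tan δ = Δθ·L/(v·dt) = 0.424804  →  δ = 0.4017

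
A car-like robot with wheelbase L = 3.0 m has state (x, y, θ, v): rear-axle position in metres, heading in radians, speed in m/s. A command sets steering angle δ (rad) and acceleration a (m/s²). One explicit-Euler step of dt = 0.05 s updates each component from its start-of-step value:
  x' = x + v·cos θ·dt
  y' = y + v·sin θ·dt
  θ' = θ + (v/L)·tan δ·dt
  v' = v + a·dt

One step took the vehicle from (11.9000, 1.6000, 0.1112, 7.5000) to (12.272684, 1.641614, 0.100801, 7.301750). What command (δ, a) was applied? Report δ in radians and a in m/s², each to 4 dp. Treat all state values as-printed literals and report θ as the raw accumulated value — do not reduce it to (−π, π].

δ = -0.0830, a = -3.9650

a = (v'−v)/dt = (-0.198250)/0.05 = -3.9650
Δθ = θ'−θ = -0.010399;  (v·dt/L) = 7.5000·0.05/3.0 = 0.125000
tan δ = Δθ·L/(v·dt) = -0.083192  →  δ = -0.0830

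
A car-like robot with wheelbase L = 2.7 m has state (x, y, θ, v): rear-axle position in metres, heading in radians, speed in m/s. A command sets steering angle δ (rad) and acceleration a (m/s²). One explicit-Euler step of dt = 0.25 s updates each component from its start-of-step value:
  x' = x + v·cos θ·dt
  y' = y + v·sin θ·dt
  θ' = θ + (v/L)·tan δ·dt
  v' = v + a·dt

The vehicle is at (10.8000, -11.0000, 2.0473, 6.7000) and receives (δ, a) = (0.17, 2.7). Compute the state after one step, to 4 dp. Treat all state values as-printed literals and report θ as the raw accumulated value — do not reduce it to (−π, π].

(10.0317, -9.5116, 2.1538, 7.3750)

x' = 10.8000 + 6.7000·cos(2.0473)·0.25 = 10.0317
y' = -11.0000 + 6.7000·sin(2.0473)·0.25 = -9.5116
θ' = 2.0473 + (6.7000/2.7)·tan(0.17)·0.25 = 2.1538
v' = 6.7000 + 2.7000·0.25 = 7.3750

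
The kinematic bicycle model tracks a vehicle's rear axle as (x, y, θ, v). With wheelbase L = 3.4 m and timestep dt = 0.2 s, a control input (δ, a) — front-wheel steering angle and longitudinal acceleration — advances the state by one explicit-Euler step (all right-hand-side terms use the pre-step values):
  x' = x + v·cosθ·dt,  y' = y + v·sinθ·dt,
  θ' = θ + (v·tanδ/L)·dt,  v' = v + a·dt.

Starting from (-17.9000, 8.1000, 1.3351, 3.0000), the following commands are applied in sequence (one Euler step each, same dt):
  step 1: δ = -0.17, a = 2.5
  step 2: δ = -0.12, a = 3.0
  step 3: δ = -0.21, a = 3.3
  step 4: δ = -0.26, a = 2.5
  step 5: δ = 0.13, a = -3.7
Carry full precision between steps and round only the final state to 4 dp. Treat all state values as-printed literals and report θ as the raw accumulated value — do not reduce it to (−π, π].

(-16.5955, 12.0031, 1.1945, 4.5200)

after step 1 (δ=-0.17, a=2.5): (-17.759888, 8.683411, 1.304808, 3.500000)
after step 2 (δ=-0.12, a=3.0): (-17.575884, 9.358794, 1.279982, 4.100000)
after step 3 (δ=-0.21, a=3.3): (-17.340763, 10.144363, 1.228578, 4.760000)
after step 4 (δ=-0.26, a=2.5): (-17.021293, 11.041159, 1.154091, 5.260000)
after step 5 (δ=0.13, a=-3.7): (-16.595497, 12.003137, 1.194543, 4.520000)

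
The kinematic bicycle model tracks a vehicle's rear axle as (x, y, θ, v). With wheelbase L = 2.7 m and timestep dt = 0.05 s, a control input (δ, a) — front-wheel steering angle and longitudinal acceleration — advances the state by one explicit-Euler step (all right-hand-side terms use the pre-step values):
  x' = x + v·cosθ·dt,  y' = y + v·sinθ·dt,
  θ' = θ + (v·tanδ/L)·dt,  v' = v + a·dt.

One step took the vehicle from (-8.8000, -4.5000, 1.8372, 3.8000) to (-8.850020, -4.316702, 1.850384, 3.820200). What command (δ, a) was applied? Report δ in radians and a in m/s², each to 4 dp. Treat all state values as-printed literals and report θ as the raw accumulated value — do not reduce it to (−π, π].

δ = 0.1852, a = 0.4040

a = (v'−v)/dt = (0.020200)/0.05 = 0.4040
Δθ = θ'−θ = 0.013184;  (v·dt/L) = 3.8000·0.05/2.7 = 0.070370
tan δ = Δθ·L/(v·dt) = 0.187352  →  δ = 0.1852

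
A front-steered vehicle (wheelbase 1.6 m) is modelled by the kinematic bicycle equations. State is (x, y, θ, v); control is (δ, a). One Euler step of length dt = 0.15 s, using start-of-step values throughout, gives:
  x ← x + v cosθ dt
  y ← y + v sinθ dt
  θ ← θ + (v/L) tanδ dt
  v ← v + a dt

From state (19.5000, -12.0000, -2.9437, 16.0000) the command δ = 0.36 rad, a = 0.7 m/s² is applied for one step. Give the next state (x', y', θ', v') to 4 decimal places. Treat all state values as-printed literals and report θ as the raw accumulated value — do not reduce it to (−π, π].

(17.1468, -12.4718, -2.3791, 16.1050)

x' = 19.5000 + 16.0000·cos(-2.9437)·0.15 = 17.1468
y' = -12.0000 + 16.0000·sin(-2.9437)·0.15 = -12.4718
θ' = -2.9437 + (16.0000/1.6)·tan(0.36)·0.15 = -2.3791
v' = 16.0000 + 0.7000·0.15 = 16.1050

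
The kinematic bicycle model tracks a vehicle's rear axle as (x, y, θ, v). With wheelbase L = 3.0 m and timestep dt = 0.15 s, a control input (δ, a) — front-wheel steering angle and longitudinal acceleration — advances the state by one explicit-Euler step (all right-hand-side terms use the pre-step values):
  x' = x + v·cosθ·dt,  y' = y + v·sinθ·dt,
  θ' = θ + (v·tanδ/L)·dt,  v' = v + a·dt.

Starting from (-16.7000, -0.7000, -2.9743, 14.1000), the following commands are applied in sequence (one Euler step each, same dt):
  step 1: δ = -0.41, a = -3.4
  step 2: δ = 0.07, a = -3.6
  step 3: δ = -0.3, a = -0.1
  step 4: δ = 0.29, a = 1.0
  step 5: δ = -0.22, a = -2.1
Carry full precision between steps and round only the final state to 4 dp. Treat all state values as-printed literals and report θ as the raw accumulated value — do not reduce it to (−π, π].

after step 1 (δ=-0.41, a=-3.4): (-18.785473, -1.052176, -3.280715, 13.590000)
after step 2 (δ=0.07, a=-3.6): (-20.804277, -0.769489, -3.233072, 13.050000)
after step 3 (δ=-0.3, a=-0.1): (-22.753592, -0.590667, -3.434914, 13.035000)
after step 4 (δ=0.29, a=1.0): (-24.625331, -0.025339, -3.240424, 13.185000)
after step 5 (δ=-0.22, a=-2.1): (-26.593430, 0.169805, -3.387845, 12.870000)

(-26.5934, 0.1698, -3.3878, 12.8700)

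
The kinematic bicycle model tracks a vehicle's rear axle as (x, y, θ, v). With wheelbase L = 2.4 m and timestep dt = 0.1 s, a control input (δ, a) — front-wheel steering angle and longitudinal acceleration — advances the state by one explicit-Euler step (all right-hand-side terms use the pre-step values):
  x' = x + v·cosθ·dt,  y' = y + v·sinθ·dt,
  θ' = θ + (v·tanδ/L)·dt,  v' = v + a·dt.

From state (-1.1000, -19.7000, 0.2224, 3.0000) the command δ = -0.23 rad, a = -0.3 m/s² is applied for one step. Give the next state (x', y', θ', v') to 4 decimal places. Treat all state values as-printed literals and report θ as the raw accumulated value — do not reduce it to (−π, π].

x' = -1.1000 + 3.0000·cos(0.2224)·0.1 = -0.8074
y' = -19.7000 + 3.0000·sin(0.2224)·0.1 = -19.6338
θ' = 0.2224 + (3.0000/2.4)·tan(-0.23)·0.1 = 0.1931
v' = 3.0000 − 0.3000·0.1 = 2.9700

(-0.8074, -19.6338, 0.1931, 2.9700)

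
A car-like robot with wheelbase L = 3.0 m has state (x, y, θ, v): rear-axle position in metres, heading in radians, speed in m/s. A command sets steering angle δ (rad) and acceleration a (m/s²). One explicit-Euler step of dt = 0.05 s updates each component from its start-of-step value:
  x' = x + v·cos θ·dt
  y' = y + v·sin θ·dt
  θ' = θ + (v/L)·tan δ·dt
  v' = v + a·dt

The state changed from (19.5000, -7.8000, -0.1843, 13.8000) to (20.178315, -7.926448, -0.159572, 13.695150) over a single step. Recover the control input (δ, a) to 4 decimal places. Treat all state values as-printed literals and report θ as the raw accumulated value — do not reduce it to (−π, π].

δ = 0.1071, a = -2.0970

a = (v'−v)/dt = (-0.104850)/0.05 = -2.0970
Δθ = θ'−θ = 0.024728;  (v·dt/L) = 13.8000·0.05/3.0 = 0.230000
tan δ = Δθ·L/(v·dt) = 0.107513  →  δ = 0.1071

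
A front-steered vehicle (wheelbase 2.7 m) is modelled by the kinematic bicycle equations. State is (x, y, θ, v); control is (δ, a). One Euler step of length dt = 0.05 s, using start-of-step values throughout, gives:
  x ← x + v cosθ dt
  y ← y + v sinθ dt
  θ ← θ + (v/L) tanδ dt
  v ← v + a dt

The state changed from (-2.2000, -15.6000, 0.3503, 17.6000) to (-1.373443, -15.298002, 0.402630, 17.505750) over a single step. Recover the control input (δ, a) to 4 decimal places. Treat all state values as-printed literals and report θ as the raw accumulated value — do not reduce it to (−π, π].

a = (v'−v)/dt = (-0.094250)/0.05 = -1.8850
Δθ = θ'−θ = 0.052330;  (v·dt/L) = 17.6000·0.05/2.7 = 0.325926
tan δ = Δθ·L/(v·dt) = 0.160558  →  δ = 0.1592

δ = 0.1592, a = -1.8850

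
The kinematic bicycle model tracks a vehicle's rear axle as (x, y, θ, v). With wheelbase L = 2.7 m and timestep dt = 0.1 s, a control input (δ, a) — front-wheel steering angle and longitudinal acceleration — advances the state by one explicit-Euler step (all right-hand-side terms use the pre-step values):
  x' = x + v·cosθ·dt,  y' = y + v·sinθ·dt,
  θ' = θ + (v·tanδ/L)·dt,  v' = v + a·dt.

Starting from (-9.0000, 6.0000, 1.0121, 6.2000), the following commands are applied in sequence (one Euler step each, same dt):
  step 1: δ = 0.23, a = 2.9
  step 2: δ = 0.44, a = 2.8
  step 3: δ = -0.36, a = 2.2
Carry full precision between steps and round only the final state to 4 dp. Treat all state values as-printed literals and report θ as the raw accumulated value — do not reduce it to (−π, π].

(-8.0989, 7.7194, 1.0846, 6.9900)

after step 1 (δ=0.23, a=2.9): (-8.671350, 6.525727, 1.065866, 6.490000)
after step 2 (δ=0.44, a=2.8): (-8.357398, 7.093737, 1.179028, 6.770000)
after step 3 (δ=-0.36, a=2.2): (-8.098904, 7.719445, 1.084648, 6.990000)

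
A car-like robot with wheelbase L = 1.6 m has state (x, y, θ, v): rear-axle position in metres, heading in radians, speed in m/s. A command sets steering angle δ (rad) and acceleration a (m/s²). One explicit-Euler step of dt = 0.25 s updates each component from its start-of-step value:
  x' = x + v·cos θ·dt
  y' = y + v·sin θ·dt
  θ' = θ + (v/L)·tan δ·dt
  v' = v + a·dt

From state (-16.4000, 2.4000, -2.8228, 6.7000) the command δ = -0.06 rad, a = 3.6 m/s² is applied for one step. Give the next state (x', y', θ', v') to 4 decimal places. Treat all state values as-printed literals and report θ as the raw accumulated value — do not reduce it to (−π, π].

(-17.9906, 1.8750, -2.8857, 7.6000)

x' = -16.4000 + 6.7000·cos(-2.8228)·0.25 = -17.9906
y' = 2.4000 + 6.7000·sin(-2.8228)·0.25 = 1.8750
θ' = -2.8228 + (6.7000/1.6)·tan(-0.06)·0.25 = -2.8857
v' = 6.7000 + 3.6000·0.25 = 7.6000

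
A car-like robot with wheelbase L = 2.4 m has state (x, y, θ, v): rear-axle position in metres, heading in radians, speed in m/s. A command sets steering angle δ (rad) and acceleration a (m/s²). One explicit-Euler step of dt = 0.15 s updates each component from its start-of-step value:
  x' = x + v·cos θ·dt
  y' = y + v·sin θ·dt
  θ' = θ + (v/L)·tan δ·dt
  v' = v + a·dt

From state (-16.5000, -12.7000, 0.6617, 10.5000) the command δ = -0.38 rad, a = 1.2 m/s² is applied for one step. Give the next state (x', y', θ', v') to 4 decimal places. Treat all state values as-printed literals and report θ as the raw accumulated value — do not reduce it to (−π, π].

x' = -16.5000 + 10.5000·cos(0.6617)·0.15 = -15.2574
y' = -12.7000 + 10.5000·sin(0.6617)·0.15 = -11.7322
θ' = 0.6617 + (10.5000/2.4)·tan(-0.38)·0.15 = 0.3996
v' = 10.5000 + 1.2000·0.15 = 10.6800

(-15.2574, -11.7322, 0.3996, 10.6800)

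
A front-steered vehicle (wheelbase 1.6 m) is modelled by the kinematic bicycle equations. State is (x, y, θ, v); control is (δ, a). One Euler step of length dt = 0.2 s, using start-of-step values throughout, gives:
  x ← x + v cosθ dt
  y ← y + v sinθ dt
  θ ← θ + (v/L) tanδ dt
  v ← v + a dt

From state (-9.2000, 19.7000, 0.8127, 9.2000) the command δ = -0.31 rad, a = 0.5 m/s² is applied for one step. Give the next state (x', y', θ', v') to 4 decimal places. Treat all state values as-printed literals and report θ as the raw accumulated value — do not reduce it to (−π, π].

x' = -9.2000 + 9.2000·cos(0.8127)·0.2 = -7.9349
y' = 19.7000 + 9.2000·sin(0.8127)·0.2 = 21.0361
θ' = 0.8127 + (9.2000/1.6)·tan(-0.31)·0.2 = 0.4443
v' = 9.2000 + 0.5000·0.2 = 9.3000

(-7.9349, 21.0361, 0.4443, 9.3000)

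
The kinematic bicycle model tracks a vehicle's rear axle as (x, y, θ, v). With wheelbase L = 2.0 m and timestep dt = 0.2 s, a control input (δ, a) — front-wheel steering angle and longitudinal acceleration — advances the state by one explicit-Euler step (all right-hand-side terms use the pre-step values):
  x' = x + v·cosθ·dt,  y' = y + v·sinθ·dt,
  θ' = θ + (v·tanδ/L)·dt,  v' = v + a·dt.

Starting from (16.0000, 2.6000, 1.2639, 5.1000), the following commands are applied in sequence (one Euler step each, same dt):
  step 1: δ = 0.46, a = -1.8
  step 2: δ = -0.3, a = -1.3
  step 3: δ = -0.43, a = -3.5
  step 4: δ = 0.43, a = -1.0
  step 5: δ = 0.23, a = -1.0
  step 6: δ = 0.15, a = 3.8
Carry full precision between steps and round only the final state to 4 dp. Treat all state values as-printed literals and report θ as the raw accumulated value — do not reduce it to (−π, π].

after step 1 (δ=0.46, a=-1.8): (16.308143, 3.572341, 1.516579, 4.740000)
after step 2 (δ=-0.3, a=-1.3): (16.359516, 4.518948, 1.369953, 4.480000)
after step 3 (δ=-0.43, a=-3.5): (16.538264, 5.396938, 1.164491, 3.780000)
after step 4 (δ=0.43, a=-1.0): (16.837049, 6.091390, 1.337850, 3.580000)
after step 5 (δ=0.23, a=-1.0): (17.002334, 6.788051, 1.421673, 3.380000)
after step 6 (δ=0.15, a=3.8): (17.102768, 7.456548, 1.472757, 4.140000)

(17.1028, 7.4565, 1.4728, 4.1400)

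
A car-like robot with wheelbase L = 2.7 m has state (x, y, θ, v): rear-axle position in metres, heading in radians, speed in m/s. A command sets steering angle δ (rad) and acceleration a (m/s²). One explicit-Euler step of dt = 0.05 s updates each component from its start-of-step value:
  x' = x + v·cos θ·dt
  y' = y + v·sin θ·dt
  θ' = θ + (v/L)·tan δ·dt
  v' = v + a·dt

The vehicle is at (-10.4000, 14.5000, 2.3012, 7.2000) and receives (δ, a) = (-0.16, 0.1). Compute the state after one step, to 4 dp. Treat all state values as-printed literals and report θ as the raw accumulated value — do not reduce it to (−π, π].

(-10.6402, 14.7682, 2.2797, 7.2050)

x' = -10.4000 + 7.2000·cos(2.3012)·0.05 = -10.6402
y' = 14.5000 + 7.2000·sin(2.3012)·0.05 = 14.7682
θ' = 2.3012 + (7.2000/2.7)·tan(-0.16)·0.05 = 2.2797
v' = 7.2000 + 0.1000·0.05 = 7.2050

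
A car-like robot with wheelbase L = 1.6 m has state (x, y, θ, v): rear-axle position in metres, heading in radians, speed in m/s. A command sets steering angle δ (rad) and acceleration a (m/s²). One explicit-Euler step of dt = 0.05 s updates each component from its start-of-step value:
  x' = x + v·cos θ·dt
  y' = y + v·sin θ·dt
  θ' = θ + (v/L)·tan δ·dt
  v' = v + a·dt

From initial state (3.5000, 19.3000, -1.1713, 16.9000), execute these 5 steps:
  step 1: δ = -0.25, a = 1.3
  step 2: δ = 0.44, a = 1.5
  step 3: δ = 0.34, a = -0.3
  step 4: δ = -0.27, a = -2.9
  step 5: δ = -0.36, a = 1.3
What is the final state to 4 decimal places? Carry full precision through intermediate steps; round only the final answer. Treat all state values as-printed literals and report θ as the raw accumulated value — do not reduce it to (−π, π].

(5.4647, 15.5942, -1.2140, 16.9450)

after step 1 (δ=-0.25, a=1.3): (3.828666, 18.521538, -1.306152, 16.965000)
after step 2 (δ=0.44, a=1.5): (4.050539, 17.702819, -1.056565, 17.040000)
after step 3 (δ=0.34, a=-0.3): (4.469609, 16.961007, -0.868200, 17.025000)
after step 4 (δ=-0.27, a=-2.9): (5.019688, 16.311361, -1.015444, 16.880000)
after step 5 (δ=-0.36, a=1.3): (5.464680, 15.594202, -1.213997, 16.945000)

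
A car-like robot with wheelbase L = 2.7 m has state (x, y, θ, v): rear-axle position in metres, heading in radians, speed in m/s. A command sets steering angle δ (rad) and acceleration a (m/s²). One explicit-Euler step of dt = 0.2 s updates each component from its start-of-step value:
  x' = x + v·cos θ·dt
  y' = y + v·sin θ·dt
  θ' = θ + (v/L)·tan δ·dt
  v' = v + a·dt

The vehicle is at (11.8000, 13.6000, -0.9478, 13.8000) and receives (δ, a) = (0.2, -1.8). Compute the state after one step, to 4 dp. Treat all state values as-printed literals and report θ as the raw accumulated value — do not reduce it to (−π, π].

x' = 11.8000 + 13.8000·cos(-0.9478)·0.2 = 13.4104
y' = 13.6000 + 13.8000·sin(-0.9478)·0.2 = 11.3585
θ' = -0.9478 + (13.8000/2.7)·tan(0.2)·0.2 = -0.7406
v' = 13.8000 − 1.8000·0.2 = 13.4400

(13.4104, 11.3585, -0.7406, 13.4400)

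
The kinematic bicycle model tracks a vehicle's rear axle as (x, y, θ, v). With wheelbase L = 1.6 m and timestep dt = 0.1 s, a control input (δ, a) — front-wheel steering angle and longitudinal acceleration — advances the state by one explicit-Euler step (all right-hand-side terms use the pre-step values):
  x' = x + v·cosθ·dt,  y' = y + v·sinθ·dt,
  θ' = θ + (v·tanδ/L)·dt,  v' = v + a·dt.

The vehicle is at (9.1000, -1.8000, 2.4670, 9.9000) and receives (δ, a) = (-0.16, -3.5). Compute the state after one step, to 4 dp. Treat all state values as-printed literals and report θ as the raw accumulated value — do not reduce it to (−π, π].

(8.3268, -1.1817, 2.3671, 9.5500)

x' = 9.1000 + 9.9000·cos(2.4670)·0.1 = 8.3268
y' = -1.8000 + 9.9000·sin(2.4670)·0.1 = -1.1817
θ' = 2.4670 + (9.9000/1.6)·tan(-0.16)·0.1 = 2.3671
v' = 9.9000 − 3.5000·0.1 = 9.5500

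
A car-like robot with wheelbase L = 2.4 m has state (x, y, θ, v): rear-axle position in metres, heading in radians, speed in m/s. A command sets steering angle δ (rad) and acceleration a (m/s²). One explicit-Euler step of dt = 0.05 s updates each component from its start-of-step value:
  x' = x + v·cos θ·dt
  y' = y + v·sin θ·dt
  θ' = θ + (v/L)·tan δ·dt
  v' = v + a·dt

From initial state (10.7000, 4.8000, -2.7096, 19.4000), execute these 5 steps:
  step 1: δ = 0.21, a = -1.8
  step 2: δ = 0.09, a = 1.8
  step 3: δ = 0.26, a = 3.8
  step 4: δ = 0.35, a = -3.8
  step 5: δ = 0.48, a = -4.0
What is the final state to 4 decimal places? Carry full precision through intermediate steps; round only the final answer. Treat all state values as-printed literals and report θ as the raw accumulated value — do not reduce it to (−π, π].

(6.7149, 2.0998, -2.1202, 19.2000)

after step 1 (δ=0.21, a=-1.8): (9.819111, 4.393879, -2.623455, 19.310000)
after step 2 (δ=0.09, a=1.8): (8.980339, 3.915703, -2.587151, 19.400000)
after step 3 (δ=0.26, a=3.8): (8.155651, 3.405028, -2.479634, 19.590000)
after step 4 (δ=0.35, a=-3.8): (7.383031, 2.802965, -2.330656, 19.400000)
after step 5 (δ=0.48, a=-4.0): (6.714876, 2.099780, -2.120243, 19.200000)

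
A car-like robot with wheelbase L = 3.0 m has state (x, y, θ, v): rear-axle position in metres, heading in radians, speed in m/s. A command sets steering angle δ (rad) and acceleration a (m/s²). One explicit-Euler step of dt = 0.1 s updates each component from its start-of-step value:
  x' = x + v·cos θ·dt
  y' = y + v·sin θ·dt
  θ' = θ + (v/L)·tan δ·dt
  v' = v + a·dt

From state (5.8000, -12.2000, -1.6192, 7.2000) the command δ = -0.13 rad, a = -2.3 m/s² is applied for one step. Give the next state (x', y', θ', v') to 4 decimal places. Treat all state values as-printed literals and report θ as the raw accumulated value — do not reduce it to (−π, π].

x' = 5.8000 + 7.2000·cos(-1.6192)·0.1 = 5.7652
y' = -12.2000 + 7.2000·sin(-1.6192)·0.1 = -12.9192
θ' = -1.6192 + (7.2000/3.0)·tan(-0.13)·0.1 = -1.6506
v' = 7.2000 − 2.3000·0.1 = 6.9700

(5.7652, -12.9192, -1.6506, 6.9700)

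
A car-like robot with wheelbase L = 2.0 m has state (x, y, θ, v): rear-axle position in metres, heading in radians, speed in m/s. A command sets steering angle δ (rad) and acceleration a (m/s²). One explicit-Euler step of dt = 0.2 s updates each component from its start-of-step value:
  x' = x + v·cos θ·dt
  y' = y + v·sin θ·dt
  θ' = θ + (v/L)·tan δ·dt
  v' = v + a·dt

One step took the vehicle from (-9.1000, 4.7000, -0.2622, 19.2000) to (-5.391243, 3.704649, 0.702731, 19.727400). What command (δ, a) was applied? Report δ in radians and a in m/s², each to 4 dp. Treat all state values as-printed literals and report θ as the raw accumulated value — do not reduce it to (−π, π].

a = (v'−v)/dt = (0.527400)/0.2 = 2.6370
Δθ = θ'−θ = 0.964931;  (v·dt/L) = 19.2000·0.2/2.0 = 1.920000
tan δ = Δθ·L/(v·dt) = 0.502568  →  δ = 0.4657

δ = 0.4657, a = 2.6370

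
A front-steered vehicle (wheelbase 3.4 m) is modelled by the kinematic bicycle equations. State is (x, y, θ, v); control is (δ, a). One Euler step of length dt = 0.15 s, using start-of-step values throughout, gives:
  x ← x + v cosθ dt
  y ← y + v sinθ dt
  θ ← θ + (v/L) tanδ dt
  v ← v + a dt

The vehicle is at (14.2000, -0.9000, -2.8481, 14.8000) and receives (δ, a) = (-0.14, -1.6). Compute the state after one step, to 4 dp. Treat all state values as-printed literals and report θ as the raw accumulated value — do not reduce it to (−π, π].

(12.0749, -1.5422, -2.9401, 14.5600)

x' = 14.2000 + 14.8000·cos(-2.8481)·0.15 = 12.0749
y' = -0.9000 + 14.8000·sin(-2.8481)·0.15 = -1.5422
θ' = -2.8481 + (14.8000/3.4)·tan(-0.14)·0.15 = -2.9401
v' = 14.8000 − 1.6000·0.15 = 14.5600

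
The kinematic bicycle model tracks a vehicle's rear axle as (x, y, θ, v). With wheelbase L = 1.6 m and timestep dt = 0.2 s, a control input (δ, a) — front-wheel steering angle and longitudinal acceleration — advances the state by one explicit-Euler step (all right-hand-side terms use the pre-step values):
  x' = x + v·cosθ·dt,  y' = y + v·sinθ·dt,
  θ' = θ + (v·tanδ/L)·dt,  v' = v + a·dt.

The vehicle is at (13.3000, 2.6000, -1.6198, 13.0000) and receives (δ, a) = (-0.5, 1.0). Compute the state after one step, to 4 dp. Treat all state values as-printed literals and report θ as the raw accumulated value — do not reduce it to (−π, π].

x' = 13.3000 + 13.0000·cos(-1.6198)·0.2 = 13.1726
y' = 2.6000 + 13.0000·sin(-1.6198)·0.2 = 0.0031
θ' = -1.6198 + (13.0000/1.6)·tan(-0.5)·0.2 = -2.5075
v' = 13.0000 + 1.0000·0.2 = 13.2000

(13.1726, 0.0031, -2.5075, 13.2000)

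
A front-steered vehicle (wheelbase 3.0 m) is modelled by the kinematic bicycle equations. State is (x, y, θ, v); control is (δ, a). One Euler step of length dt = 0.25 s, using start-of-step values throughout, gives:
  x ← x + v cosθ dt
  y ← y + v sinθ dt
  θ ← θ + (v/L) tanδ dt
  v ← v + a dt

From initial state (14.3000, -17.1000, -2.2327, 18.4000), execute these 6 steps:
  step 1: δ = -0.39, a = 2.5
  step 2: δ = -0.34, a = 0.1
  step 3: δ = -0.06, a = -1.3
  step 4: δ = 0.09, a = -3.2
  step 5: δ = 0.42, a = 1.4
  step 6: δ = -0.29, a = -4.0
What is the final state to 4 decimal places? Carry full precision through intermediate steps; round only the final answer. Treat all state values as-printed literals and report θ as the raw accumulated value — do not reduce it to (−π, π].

(-10.5342, -19.8393, -3.1657, 17.2750)

after step 1 (δ=-0.39, a=2.5): (11.472750, -20.728589, -2.862984, 19.025000)
after step 2 (δ=-0.34, a=0.1): (6.899905, -22.036643, -3.423805, 19.050000)
after step 3 (δ=-0.06, a=-1.3): (2.325801, -20.710379, -3.519169, 18.725000)
after step 4 (δ=0.09, a=-3.2): (-2.025706, -18.984549, -3.378351, 17.925000)
after step 5 (δ=0.42, a=1.4): (-6.381944, -17.933459, -2.711283, 18.275000)
after step 6 (δ=-0.29, a=-4.0): (-10.534192, -19.839322, -3.165741, 17.275000)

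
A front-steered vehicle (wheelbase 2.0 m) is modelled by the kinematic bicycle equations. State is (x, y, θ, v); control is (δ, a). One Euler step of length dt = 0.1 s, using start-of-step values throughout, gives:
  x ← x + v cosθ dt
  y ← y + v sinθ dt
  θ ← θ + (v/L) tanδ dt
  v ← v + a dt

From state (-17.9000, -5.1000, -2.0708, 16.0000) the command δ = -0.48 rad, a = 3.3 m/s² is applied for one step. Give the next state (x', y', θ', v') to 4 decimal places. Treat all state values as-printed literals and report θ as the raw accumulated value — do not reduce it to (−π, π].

x' = -17.9000 + 16.0000·cos(-2.0708)·0.1 = -18.6671
y' = -5.1000 + 16.0000·sin(-2.0708)·0.1 = -6.5041
θ' = -2.0708 + (16.0000/2.0)·tan(-0.48)·0.1 = -2.4873
v' = 16.0000 + 3.3000·0.1 = 16.3300

(-18.6671, -6.5041, -2.4873, 16.3300)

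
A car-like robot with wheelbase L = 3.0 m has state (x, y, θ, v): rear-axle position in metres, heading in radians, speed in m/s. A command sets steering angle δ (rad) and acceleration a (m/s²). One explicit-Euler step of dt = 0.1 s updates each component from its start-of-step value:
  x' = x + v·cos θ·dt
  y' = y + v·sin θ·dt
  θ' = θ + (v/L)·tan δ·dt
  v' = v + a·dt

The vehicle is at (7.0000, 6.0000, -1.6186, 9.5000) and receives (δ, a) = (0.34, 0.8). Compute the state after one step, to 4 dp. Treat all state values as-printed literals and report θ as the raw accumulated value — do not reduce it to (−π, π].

x' = 7.0000 + 9.5000·cos(-1.6186)·0.1 = 6.9546
y' = 6.0000 + 9.5000·sin(-1.6186)·0.1 = 5.0511
θ' = -1.6186 + (9.5000/3.0)·tan(0.34)·0.1 = -1.5066
v' = 9.5000 + 0.8000·0.1 = 9.5800

(6.9546, 5.0511, -1.5066, 9.5800)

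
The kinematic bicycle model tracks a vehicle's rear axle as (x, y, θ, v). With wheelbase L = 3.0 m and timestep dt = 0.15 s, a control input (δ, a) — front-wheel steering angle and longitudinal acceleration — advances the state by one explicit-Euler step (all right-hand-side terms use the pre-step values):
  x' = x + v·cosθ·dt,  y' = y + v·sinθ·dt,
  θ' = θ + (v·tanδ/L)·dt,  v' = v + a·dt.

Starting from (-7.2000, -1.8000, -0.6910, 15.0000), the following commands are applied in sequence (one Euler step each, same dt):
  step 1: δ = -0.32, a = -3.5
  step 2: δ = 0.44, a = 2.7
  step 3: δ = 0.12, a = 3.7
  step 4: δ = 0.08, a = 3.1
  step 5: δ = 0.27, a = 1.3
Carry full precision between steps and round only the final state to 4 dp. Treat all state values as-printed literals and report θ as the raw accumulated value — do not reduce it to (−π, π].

(1.8310, -8.4047, -0.2272, 16.0950)

after step 1 (δ=-0.32, a=-3.5): (-5.466130, -3.233943, -0.939542, 14.475000)
after step 2 (δ=0.44, a=2.7): (-4.184749, -4.986767, -0.598815, 14.880000)
after step 3 (δ=0.12, a=3.7): (-2.341108, -6.244865, -0.509104, 15.435000)
after step 4 (δ=0.08, a=3.1): (-0.319474, -7.373305, -0.447232, 15.900000)
after step 5 (δ=0.27, a=1.3): (1.830956, -8.404749, -0.227209, 16.095000)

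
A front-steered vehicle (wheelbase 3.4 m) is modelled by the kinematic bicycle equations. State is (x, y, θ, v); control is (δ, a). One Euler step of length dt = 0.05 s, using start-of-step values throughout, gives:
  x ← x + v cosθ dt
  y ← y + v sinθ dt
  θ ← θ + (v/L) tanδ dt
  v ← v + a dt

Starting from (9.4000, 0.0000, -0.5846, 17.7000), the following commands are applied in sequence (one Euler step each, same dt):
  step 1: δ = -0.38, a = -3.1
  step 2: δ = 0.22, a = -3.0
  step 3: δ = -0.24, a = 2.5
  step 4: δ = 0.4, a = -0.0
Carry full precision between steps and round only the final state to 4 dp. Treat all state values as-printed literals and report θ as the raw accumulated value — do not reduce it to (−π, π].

(12.1914, -2.1188, -0.5845, 17.5200)

after step 1 (δ=-0.38, a=-3.1): (10.138031, -0.488401, -0.688565, 17.545000)
after step 2 (δ=0.22, a=-3.0): (10.815407, -1.045832, -0.630868, 17.395000)
after step 3 (δ=-0.24, a=2.5): (11.517744, -1.558850, -0.693468, 17.520000)
after step 4 (δ=0.4, a=-0.0): (12.191417, -2.118797, -0.584537, 17.520000)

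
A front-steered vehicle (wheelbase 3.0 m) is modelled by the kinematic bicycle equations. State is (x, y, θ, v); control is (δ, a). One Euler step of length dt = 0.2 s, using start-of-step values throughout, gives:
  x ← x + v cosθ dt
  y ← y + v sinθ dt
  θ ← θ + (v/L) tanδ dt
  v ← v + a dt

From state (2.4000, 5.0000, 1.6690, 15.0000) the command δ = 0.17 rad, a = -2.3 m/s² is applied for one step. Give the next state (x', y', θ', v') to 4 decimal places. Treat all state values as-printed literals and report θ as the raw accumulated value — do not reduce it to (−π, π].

x' = 2.4000 + 15.0000·cos(1.6690)·0.2 = 2.1059
y' = 5.0000 + 15.0000·sin(1.6690)·0.2 = 7.9855
θ' = 1.6690 + (15.0000/3.0)·tan(0.17)·0.2 = 1.8407
v' = 15.0000 − 2.3000·0.2 = 14.5400

(2.1059, 7.9855, 1.8407, 14.5400)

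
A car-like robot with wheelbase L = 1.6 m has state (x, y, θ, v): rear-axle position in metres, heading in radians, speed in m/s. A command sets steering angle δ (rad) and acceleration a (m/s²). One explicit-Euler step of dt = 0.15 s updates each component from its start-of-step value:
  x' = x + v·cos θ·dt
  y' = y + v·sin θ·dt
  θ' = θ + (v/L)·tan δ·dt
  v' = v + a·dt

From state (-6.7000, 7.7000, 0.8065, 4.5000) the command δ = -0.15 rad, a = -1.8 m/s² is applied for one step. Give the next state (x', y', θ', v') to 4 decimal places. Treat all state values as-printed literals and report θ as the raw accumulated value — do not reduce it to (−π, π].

(-6.2329, 8.1873, 0.7427, 4.2300)

x' = -6.7000 + 4.5000·cos(0.8065)·0.15 = -6.2329
y' = 7.7000 + 4.5000·sin(0.8065)·0.15 = 8.1873
θ' = 0.8065 + (4.5000/1.6)·tan(-0.15)·0.15 = 0.7427
v' = 4.5000 − 1.8000·0.15 = 4.2300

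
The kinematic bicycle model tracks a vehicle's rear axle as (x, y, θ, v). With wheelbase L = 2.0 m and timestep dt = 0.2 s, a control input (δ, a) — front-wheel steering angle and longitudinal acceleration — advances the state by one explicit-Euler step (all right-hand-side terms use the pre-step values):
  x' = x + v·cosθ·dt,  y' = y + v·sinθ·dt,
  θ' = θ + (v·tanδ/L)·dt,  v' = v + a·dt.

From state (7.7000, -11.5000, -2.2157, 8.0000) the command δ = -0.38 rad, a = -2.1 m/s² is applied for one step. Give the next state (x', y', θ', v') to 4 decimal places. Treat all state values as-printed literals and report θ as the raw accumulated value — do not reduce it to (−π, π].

(6.7382, -12.7787, -2.5352, 7.5800)

x' = 7.7000 + 8.0000·cos(-2.2157)·0.2 = 6.7382
y' = -11.5000 + 8.0000·sin(-2.2157)·0.2 = -12.7787
θ' = -2.2157 + (8.0000/2.0)·tan(-0.38)·0.2 = -2.5352
v' = 8.0000 − 2.1000·0.2 = 7.5800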